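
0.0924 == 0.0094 False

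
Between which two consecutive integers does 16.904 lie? 16 and 17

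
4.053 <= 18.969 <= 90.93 True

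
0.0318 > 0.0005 True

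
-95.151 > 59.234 False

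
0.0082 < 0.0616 True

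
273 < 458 True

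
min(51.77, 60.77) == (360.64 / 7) False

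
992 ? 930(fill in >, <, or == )>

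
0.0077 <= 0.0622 True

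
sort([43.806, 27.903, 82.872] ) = [27.903, 43.806, 82.872]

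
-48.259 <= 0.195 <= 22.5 True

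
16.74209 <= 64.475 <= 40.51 False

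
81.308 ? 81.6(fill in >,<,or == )<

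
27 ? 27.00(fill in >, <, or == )==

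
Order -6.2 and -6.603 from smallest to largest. -6.603, -6.2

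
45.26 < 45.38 True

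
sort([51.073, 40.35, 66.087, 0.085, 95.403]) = [0.085, 40.35, 51.073, 66.087, 95.403]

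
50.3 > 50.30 False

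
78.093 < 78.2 True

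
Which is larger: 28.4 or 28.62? 28.62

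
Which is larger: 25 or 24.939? 25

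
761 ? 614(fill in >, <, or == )>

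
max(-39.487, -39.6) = -39.487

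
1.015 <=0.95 False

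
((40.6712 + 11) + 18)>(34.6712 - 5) True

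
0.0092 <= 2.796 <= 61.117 True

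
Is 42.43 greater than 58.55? No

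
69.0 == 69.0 True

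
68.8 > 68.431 True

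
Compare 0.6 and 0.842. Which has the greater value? 0.842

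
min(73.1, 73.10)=73.1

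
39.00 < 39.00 False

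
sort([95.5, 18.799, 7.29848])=[7.29848, 18.799, 95.5]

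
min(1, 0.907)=0.907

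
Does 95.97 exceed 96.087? No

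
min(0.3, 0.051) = 0.051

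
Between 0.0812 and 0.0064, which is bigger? 0.0812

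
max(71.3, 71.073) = 71.3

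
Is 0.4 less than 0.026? No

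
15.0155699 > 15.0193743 False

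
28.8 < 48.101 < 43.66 False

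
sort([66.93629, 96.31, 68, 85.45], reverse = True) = [96.31, 85.45, 68, 66.93629]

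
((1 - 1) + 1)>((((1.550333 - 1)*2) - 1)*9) True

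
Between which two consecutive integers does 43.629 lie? 43 and 44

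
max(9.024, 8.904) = 9.024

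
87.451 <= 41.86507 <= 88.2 False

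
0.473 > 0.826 False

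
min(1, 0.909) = 0.909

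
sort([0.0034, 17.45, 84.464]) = [0.0034, 17.45, 84.464]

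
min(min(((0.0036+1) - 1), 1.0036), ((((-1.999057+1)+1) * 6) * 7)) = 0.0036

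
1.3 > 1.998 False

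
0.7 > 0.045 True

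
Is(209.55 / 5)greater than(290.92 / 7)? Yes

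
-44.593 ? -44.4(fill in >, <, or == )<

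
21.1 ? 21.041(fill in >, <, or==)>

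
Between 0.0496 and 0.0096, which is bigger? 0.0496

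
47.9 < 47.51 False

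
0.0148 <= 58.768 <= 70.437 True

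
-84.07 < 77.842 True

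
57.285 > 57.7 False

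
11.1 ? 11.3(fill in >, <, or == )<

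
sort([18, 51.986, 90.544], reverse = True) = [90.544, 51.986, 18]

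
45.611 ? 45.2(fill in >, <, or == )>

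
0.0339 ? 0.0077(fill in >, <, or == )>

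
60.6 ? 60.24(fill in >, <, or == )>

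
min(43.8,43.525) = 43.525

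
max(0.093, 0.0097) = 0.093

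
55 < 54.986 False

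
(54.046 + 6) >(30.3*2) False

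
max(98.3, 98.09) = 98.3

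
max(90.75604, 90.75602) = 90.75604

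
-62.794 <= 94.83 True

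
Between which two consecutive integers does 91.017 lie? 91 and 92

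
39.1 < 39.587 True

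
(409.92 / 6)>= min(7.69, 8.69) True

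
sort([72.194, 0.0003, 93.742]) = [0.0003, 72.194, 93.742]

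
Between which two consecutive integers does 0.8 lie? 0 and 1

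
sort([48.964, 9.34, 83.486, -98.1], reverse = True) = [83.486, 48.964, 9.34, -98.1]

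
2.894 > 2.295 True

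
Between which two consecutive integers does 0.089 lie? 0 and 1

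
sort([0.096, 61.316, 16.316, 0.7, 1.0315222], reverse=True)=[61.316, 16.316, 1.0315222, 0.7, 0.096]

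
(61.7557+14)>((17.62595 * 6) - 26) False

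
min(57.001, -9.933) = -9.933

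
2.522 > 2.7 False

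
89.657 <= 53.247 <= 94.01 False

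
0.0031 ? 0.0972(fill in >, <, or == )<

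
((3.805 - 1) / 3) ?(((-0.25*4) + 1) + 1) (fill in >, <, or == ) <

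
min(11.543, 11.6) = 11.543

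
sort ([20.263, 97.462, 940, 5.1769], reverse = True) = [940, 97.462, 20.263, 5.1769]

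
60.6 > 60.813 False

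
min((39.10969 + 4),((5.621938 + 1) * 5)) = 33.10969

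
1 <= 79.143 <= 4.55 False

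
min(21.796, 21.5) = 21.5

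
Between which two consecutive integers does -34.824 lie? -35 and -34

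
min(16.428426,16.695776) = 16.428426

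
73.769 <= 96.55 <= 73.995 False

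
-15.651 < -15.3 True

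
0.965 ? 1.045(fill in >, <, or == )<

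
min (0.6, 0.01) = 0.01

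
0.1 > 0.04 True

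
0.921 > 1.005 False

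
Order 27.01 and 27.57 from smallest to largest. 27.01, 27.57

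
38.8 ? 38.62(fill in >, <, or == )>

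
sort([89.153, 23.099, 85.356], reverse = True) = [89.153, 85.356, 23.099]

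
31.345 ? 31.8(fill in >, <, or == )<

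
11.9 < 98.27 True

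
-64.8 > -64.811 True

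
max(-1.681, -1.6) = -1.6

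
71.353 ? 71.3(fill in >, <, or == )>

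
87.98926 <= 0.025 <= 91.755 False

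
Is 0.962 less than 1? Yes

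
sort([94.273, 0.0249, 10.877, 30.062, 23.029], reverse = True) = [94.273, 30.062, 23.029, 10.877, 0.0249]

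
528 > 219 True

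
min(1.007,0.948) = 0.948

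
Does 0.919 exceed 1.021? No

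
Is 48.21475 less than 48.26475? Yes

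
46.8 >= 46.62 True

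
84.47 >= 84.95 False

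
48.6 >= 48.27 True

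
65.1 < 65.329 True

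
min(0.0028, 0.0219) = 0.0028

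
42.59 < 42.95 True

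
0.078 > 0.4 False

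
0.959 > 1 False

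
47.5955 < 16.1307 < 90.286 False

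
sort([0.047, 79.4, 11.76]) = [0.047, 11.76, 79.4]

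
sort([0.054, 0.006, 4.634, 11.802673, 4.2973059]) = [0.006, 0.054, 4.2973059, 4.634, 11.802673]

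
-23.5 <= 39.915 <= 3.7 False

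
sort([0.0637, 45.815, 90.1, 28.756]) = [0.0637, 28.756, 45.815, 90.1]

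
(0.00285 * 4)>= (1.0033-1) True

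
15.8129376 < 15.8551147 True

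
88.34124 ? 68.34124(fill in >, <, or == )>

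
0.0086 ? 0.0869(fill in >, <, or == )<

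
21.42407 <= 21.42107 False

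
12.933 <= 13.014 True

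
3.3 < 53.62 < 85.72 True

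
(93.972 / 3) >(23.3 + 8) True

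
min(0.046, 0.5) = 0.046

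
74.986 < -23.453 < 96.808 False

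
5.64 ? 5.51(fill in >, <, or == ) >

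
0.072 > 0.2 False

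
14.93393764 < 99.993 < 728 True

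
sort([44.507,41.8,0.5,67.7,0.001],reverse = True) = [67.7,44.507,41.8,0.5,0.001]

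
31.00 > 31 False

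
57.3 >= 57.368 False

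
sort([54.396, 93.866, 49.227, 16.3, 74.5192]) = [16.3, 49.227, 54.396, 74.5192, 93.866]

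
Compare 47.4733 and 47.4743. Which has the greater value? 47.4743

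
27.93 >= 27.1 True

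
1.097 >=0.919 True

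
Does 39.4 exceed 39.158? Yes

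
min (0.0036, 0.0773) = 0.0036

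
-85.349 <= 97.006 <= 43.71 False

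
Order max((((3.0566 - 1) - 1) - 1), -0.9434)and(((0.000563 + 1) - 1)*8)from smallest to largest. (((0.000563 + 1) - 1)*8), max((((3.0566 - 1) - 1) - 1), -0.9434)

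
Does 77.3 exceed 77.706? No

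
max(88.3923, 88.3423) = 88.3923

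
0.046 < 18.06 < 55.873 True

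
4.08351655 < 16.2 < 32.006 True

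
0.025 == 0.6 False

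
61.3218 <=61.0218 False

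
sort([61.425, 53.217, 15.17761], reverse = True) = [61.425, 53.217, 15.17761]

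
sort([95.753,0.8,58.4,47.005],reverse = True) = [95.753,58.4,47.005,0.8]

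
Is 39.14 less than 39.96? Yes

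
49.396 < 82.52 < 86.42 True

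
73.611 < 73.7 True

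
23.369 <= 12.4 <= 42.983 False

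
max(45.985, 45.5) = 45.985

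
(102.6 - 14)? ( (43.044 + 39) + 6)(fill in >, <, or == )>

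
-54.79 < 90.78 True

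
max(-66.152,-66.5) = -66.152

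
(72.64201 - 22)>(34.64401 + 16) False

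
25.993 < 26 True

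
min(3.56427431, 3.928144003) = 3.56427431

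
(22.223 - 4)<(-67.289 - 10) False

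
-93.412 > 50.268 False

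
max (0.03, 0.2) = 0.2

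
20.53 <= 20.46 False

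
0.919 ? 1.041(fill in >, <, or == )<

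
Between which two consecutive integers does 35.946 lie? 35 and 36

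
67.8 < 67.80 False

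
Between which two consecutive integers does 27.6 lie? 27 and 28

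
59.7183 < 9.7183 False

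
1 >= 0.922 True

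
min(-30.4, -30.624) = -30.624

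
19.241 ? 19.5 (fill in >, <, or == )<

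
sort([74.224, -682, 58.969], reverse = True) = [74.224, 58.969, -682]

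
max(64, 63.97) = 64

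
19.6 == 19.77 False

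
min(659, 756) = 659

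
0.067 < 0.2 True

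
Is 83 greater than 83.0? No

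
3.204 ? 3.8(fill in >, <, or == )<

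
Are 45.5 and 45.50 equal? Yes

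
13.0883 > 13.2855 False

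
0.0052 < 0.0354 True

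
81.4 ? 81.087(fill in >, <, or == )>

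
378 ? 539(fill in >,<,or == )<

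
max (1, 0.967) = 1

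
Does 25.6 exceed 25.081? Yes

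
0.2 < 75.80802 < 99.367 True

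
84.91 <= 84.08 False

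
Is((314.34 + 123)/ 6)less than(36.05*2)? No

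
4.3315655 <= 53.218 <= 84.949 True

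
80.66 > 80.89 False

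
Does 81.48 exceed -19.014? Yes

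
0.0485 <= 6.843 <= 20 True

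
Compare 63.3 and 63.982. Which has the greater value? 63.982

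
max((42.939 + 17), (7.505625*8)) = 60.045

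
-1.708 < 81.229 True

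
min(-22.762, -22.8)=-22.8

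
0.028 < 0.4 True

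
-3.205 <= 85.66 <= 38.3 False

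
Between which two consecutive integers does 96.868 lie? 96 and 97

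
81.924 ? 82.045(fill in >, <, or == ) <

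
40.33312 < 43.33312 True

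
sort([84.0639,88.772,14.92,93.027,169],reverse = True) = [169,93.027,88.772,84.0639,14.92]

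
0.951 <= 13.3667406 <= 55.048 True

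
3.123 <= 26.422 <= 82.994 True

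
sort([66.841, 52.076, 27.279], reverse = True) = [66.841, 52.076, 27.279]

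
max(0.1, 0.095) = 0.1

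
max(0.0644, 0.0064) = 0.0644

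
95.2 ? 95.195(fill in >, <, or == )>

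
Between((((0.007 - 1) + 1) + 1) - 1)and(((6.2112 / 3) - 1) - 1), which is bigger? (((6.2112 / 3) - 1) - 1)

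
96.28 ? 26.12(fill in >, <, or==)>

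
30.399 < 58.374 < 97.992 True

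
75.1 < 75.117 True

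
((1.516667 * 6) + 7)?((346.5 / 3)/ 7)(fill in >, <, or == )<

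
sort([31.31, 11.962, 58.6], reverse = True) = [58.6, 31.31, 11.962]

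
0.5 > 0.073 True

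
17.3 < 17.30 False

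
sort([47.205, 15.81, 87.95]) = [15.81, 47.205, 87.95]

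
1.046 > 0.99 True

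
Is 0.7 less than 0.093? No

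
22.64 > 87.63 False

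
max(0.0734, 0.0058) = 0.0734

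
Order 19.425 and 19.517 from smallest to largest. 19.425, 19.517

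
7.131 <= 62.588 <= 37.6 False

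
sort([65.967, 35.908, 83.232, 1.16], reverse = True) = [83.232, 65.967, 35.908, 1.16]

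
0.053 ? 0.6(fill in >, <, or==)<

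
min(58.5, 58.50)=58.5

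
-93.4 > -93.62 True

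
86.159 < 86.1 False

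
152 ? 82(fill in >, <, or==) >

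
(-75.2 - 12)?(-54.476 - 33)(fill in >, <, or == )>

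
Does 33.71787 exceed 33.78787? No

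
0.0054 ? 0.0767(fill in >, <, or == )<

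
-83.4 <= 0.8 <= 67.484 True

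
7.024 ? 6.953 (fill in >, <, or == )>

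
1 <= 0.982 False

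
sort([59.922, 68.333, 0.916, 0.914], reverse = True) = [68.333, 59.922, 0.916, 0.914]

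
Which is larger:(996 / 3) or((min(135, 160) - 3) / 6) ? (996 / 3)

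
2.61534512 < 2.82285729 True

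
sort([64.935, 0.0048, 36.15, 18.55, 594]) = [0.0048, 18.55, 36.15, 64.935, 594]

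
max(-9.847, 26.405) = 26.405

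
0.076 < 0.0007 False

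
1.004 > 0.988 True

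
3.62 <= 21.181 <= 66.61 True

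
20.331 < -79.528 False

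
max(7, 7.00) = 7.00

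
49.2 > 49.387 False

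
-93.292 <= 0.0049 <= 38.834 True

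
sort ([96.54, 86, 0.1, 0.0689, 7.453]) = [0.0689, 0.1, 7.453, 86, 96.54]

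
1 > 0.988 True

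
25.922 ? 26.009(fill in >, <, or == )<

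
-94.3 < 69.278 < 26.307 False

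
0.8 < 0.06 False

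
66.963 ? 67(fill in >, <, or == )<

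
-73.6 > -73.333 False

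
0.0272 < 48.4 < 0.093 False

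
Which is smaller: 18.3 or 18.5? 18.3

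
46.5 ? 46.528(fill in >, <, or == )<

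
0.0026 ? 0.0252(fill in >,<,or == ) <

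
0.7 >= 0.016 True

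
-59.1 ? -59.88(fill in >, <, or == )>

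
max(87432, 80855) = 87432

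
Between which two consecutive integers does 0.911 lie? 0 and 1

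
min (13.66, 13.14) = 13.14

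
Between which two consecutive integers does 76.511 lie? 76 and 77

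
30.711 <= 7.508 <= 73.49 False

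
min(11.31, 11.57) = 11.31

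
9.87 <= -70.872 False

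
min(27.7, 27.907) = 27.7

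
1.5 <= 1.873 True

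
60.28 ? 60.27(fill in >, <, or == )>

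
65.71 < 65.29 False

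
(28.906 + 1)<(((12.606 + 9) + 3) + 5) False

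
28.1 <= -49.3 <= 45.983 False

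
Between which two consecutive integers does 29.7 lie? 29 and 30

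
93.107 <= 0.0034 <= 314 False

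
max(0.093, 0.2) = 0.2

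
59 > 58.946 True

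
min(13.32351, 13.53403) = 13.32351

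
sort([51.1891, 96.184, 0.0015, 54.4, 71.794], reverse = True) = [96.184, 71.794, 54.4, 51.1891, 0.0015]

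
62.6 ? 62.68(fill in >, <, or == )<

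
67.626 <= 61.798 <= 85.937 False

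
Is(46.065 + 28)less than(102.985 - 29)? No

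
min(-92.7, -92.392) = -92.7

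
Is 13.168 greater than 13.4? No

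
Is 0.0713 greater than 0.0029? Yes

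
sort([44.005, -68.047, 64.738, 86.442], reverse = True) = [86.442, 64.738, 44.005, -68.047]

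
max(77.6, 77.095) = 77.6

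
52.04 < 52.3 True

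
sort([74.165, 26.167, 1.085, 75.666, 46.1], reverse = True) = [75.666, 74.165, 46.1, 26.167, 1.085]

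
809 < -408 False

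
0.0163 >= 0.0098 True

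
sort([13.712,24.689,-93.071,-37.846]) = [-93.071,-37.846,13.712,24.689]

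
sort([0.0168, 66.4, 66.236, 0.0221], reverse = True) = [66.4, 66.236, 0.0221, 0.0168]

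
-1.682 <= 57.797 True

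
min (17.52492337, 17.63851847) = 17.52492337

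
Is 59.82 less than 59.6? No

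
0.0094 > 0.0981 False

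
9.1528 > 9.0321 True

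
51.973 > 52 False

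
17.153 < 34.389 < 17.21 False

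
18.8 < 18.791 False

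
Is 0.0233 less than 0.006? No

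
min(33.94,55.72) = 33.94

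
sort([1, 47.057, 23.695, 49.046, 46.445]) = [1, 23.695, 46.445, 47.057, 49.046]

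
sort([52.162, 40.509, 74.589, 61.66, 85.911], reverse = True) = [85.911, 74.589, 61.66, 52.162, 40.509]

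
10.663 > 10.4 True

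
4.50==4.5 True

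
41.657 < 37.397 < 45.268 False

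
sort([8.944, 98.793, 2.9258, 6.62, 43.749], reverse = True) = [98.793, 43.749, 8.944, 6.62, 2.9258]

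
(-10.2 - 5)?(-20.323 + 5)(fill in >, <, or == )>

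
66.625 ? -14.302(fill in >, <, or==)>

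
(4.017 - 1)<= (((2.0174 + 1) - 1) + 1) True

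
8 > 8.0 False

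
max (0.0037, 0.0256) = 0.0256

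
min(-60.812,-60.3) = -60.812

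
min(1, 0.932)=0.932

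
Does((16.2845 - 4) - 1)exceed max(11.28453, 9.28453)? No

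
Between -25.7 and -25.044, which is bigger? -25.044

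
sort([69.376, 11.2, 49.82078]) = [11.2, 49.82078, 69.376]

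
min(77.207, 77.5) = 77.207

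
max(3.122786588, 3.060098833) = 3.122786588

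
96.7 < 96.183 False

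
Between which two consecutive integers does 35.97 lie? 35 and 36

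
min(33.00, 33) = 33.00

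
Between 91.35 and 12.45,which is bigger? 91.35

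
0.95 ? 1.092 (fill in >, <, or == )<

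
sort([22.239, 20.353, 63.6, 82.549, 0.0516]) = [0.0516, 20.353, 22.239, 63.6, 82.549]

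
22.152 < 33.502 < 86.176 True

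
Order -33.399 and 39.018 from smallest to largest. -33.399, 39.018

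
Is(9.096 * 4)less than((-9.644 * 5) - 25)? No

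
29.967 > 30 False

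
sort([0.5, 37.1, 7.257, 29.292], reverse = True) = [37.1, 29.292, 7.257, 0.5]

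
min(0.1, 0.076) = 0.076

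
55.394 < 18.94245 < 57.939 False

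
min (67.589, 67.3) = 67.3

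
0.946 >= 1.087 False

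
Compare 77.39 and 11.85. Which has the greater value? 77.39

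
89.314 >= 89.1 True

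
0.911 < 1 True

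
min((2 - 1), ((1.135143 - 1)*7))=0.946001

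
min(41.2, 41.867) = 41.2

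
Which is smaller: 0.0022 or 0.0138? 0.0022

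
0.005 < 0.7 True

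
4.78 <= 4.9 True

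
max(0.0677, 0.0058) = 0.0677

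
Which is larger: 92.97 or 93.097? 93.097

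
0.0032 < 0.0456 True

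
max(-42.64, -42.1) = -42.1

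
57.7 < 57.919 True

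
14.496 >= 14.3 True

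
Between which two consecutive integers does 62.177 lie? 62 and 63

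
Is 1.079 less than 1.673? Yes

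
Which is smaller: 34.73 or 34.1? 34.1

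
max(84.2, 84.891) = 84.891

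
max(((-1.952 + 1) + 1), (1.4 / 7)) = 0.2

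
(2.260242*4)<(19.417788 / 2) True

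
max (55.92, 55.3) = 55.92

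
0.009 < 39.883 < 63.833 True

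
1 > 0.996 True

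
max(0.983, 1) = 1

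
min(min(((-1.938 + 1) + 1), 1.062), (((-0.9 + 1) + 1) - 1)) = 0.062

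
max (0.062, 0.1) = 0.1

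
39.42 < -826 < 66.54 False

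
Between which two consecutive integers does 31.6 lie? 31 and 32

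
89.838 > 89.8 True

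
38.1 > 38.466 False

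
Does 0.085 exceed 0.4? No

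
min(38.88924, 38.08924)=38.08924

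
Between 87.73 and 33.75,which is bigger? 87.73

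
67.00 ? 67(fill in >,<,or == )==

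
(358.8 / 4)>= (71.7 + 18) True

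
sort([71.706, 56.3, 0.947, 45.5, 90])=[0.947, 45.5, 56.3, 71.706, 90]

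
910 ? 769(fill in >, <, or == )>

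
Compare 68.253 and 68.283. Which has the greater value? 68.283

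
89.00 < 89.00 False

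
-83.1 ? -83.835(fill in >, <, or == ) >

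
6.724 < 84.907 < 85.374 True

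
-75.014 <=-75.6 False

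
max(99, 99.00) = 99.00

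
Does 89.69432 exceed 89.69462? No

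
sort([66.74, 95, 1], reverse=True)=[95, 66.74, 1]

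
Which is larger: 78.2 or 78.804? 78.804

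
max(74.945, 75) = 75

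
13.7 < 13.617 False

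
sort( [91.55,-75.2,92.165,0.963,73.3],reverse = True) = [92.165,91.55,73.3,0.963,-75.2]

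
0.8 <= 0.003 False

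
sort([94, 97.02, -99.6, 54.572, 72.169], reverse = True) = [97.02, 94, 72.169, 54.572, -99.6]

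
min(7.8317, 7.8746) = 7.8317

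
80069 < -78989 False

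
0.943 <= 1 True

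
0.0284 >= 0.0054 True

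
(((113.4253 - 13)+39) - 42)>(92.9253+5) False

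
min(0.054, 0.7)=0.054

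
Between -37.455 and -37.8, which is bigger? -37.455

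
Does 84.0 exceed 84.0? No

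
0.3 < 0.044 False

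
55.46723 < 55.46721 False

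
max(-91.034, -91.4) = -91.034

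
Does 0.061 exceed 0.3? No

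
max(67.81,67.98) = 67.98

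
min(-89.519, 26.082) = -89.519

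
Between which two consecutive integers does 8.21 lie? 8 and 9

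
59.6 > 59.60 False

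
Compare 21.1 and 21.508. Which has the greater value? 21.508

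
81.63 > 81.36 True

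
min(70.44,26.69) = 26.69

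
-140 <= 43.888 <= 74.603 True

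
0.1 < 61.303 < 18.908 False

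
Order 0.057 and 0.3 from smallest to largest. 0.057, 0.3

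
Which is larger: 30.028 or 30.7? 30.7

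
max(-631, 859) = 859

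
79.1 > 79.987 False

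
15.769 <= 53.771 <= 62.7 True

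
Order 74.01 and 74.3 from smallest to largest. 74.01, 74.3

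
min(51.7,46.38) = 46.38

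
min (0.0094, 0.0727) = 0.0094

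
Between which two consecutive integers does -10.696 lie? -11 and -10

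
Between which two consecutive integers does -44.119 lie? -45 and -44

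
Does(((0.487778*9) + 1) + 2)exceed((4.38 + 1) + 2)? Yes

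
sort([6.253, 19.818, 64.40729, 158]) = [6.253, 19.818, 64.40729, 158]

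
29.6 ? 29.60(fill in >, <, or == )==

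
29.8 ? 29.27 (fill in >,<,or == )>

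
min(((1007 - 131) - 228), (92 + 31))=123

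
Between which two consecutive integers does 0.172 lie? 0 and 1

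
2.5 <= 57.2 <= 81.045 True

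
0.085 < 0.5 True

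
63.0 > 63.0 False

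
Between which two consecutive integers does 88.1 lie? 88 and 89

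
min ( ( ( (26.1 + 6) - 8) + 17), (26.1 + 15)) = 41.1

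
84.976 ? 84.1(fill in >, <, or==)>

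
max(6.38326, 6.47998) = 6.47998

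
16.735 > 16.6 True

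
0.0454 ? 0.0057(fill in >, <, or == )>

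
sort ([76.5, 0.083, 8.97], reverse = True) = [76.5, 8.97, 0.083]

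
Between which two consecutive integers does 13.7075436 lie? 13 and 14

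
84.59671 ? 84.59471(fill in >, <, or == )>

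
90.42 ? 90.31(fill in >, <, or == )>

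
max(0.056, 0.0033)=0.056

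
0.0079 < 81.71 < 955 True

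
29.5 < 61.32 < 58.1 False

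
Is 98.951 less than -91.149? No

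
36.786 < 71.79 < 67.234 False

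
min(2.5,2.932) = 2.5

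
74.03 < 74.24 True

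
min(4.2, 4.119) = 4.119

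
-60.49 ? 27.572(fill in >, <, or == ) <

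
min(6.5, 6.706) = 6.5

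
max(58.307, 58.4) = 58.4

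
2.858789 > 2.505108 True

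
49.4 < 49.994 True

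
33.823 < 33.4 False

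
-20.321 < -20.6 False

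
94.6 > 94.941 False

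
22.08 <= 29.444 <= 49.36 True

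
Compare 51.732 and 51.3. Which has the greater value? 51.732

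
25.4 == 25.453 False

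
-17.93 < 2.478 True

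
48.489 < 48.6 True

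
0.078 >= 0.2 False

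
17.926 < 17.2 False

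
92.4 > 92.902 False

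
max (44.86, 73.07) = 73.07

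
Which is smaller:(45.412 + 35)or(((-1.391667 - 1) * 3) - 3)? (((-1.391667 - 1) * 3) - 3)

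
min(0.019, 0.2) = 0.019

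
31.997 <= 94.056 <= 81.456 False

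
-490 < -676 False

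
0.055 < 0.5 True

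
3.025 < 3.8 True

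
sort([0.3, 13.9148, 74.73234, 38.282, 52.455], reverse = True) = [74.73234, 52.455, 38.282, 13.9148, 0.3]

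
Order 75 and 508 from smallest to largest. 75, 508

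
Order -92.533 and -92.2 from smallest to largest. -92.533, -92.2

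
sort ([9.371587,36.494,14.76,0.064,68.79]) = [0.064,9.371587,14.76,36.494,68.79]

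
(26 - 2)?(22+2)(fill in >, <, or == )==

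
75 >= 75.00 True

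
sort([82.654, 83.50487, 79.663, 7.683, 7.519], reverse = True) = [83.50487, 82.654, 79.663, 7.683, 7.519]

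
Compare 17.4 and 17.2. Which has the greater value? 17.4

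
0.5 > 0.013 True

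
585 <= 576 False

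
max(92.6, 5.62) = 92.6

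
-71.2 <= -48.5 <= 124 True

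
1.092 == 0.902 False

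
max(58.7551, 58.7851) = 58.7851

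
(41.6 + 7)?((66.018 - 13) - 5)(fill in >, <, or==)>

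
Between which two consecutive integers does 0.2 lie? 0 and 1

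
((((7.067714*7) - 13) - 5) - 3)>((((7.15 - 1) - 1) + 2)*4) False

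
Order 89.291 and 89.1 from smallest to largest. 89.1, 89.291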